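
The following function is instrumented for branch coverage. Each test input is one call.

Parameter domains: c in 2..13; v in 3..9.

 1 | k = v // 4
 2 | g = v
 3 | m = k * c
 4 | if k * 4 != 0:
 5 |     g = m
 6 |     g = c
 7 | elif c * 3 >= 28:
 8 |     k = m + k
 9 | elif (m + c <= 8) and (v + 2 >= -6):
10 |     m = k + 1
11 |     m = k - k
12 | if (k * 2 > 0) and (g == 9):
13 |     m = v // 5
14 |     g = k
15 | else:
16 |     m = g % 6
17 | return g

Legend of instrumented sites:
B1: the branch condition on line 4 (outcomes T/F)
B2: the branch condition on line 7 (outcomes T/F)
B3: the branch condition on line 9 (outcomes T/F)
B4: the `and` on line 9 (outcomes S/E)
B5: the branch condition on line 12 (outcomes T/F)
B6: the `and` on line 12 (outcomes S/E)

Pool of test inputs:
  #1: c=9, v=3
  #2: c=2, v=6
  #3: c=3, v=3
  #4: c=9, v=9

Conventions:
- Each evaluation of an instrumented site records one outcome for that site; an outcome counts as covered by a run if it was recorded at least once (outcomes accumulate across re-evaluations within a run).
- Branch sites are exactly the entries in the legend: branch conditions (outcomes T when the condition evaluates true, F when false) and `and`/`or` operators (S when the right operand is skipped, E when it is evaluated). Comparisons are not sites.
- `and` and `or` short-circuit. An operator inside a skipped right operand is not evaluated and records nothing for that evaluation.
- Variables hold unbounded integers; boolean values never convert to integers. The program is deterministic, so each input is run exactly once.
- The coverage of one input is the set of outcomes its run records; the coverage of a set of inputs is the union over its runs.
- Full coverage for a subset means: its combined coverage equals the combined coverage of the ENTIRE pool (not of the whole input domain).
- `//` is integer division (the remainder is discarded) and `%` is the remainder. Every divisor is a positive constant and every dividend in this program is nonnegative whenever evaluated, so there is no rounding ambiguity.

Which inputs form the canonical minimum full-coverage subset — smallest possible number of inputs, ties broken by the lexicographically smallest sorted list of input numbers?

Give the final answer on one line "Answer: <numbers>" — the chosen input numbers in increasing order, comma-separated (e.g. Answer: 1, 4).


test 1 (c=9, v=3) fires B1->F, B2->F, B4->S, B3->F, B6->S, B5->F; hits B1=F, B2=F, B3=F, B4=S, B5=F, B6=S
test 2 (c=2, v=6) fires B1->T, B6->E, B5->F; hits B1=T, B5=F, B6=E
test 3 (c=3, v=3) fires B1->F, B2->F, B4->E, B3->T, B6->S, B5->F; hits B1=F, B2=F, B3=T, B4=E, B5=F, B6=S
test 4 (c=9, v=9) fires B1->T, B6->E, B5->T; hits B1=T, B5=T, B6=E
together the pool reaches 11 outcomes: B1=T, B1=F, B2=F, B3=T, B3=F, B4=S, B4=E, B5=T, B5=F, B6=S, B6=E
no size-1 subset reaches all 11 outcomes (best union: 6/11)
no size-2 subset reaches all 11 outcomes (best union: 9/11)
size 3: inputs {1, 3, 4} cover all 11 outcomes, and no lexicographically smaller subset of this size does
Answer: 1, 3, 4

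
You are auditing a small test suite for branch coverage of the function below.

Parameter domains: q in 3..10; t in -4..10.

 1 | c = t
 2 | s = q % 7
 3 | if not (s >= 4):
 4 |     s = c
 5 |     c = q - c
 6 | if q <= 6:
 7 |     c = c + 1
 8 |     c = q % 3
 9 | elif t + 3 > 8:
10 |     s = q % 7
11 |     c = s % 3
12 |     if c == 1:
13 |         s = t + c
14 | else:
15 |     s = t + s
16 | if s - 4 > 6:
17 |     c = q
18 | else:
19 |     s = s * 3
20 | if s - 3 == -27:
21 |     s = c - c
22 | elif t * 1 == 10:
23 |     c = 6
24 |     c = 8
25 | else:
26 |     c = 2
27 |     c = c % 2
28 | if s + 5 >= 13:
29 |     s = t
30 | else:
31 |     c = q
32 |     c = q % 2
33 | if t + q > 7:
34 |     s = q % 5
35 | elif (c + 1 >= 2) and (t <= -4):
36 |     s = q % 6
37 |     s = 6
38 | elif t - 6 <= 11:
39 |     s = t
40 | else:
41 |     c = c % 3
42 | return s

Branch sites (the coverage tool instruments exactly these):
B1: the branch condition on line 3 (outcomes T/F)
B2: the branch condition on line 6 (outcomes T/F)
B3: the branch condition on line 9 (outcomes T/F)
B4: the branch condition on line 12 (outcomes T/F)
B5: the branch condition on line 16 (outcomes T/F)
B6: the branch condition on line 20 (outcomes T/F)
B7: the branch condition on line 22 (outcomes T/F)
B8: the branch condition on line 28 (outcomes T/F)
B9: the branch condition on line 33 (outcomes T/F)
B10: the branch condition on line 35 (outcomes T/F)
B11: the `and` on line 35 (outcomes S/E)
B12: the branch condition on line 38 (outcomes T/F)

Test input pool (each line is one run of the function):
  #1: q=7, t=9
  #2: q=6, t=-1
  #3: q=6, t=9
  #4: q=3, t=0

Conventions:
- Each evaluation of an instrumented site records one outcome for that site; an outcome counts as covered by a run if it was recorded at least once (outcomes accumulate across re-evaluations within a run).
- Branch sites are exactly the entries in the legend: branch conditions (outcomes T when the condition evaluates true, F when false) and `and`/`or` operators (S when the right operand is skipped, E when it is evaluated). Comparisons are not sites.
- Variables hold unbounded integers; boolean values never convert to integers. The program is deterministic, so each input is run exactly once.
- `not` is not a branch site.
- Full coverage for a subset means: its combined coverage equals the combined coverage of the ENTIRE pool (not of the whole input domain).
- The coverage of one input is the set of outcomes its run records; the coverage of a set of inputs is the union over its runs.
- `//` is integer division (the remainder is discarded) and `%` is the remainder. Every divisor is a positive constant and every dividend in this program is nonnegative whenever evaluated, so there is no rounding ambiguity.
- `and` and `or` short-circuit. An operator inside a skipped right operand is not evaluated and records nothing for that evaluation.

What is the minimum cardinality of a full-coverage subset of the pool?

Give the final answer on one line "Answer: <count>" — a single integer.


test 1 (q=7, t=9) fires B1->T, B2->F, B3->T, B4->F, B5->F, B6->F, B7->F, B8->F, B9->T; hits B1=T, B2=F, B3=T, B4=F, B5=F, B6=F, B7=F, B8=F, B9=T
test 2 (q=6, t=-1) fires B1->F, B2->T, B5->F, B6->F, B7->F, B8->T, B9->F, B11->S, B10->F, B12->T; hits B1=F, B2=T, B5=F, B6=F, B7=F, B8=T, B9=F, B10=F, B11=S, B12=T
test 3 (q=6, t=9) fires B1->F, B2->T, B5->F, B6->F, B7->F, B8->T, B9->T; hits B1=F, B2=T, B5=F, B6=F, B7=F, B8=T, B9=T
test 4 (q=3, t=0) fires B1->T, B2->T, B5->F, B6->F, B7->F, B8->F, B9->F, B11->E, B10->F, B12->T; hits B1=T, B2=T, B5=F, B6=F, B7=F, B8=F, B9=F, B10=F, B11=E, B12=T
together the pool reaches 17 outcomes: B1=T, B1=F, B2=T, B2=F, B3=T, B4=F, B5=F, B6=F, B7=F, B8=T, B8=F, B9=T, B9=F, B10=F, B11=S, B11=E, B12=T
size 1 is not enough: best union over all size-1 subsets is 10/17
size 2 is not enough: best union over all size-2 subsets is 16/17
inputs {1, 2, 4} (size 3) cover everything; no size-3 subset with a lexicographically smaller index list covers all 17
Answer: 3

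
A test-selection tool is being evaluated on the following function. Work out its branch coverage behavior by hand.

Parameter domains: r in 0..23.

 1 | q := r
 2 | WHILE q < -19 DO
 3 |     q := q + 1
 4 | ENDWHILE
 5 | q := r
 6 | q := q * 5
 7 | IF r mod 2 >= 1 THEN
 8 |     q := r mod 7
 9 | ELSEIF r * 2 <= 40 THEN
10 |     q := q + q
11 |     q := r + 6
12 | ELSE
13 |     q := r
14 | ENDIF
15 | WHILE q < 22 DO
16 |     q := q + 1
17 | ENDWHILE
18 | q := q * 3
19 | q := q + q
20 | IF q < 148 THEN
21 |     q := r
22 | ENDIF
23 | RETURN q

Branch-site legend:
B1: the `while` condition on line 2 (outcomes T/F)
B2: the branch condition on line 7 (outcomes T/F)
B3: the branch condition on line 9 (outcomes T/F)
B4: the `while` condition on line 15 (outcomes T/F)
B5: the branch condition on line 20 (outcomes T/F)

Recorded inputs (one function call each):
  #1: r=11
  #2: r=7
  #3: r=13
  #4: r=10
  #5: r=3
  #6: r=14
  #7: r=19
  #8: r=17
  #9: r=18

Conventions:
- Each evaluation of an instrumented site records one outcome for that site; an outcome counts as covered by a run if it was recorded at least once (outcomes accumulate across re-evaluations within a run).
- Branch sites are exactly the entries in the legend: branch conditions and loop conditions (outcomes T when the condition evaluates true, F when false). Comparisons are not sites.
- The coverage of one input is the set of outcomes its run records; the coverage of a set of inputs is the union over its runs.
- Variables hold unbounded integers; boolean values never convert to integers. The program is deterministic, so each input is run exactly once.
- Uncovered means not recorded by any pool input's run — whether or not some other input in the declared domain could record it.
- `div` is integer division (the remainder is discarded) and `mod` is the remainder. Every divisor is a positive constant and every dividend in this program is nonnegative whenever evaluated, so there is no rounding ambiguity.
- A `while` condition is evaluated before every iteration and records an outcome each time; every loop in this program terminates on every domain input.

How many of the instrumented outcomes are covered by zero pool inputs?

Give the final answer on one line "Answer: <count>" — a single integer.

input #1 (r=11): events B1->F, B2->T, B4->T, B4->T, B4->T, B4->T, B4->T, B4->T, B4->T, B4->T, B4->T, B4->T, B4->T, B4->T, ...; covers B1=F, B2=T, B4=T, B4=F, B5=T
input #2 (r=7): events B1->F, B2->T, B4->T, B4->T, B4->T, B4->T, B4->T, B4->T, B4->T, B4->T, B4->T, B4->T, B4->T, B4->T, ...; covers B1=F, B2=T, B4=T, B4=F, B5=T
input #3 (r=13): events B1->F, B2->T, B4->T, B4->T, B4->T, B4->T, B4->T, B4->T, B4->T, B4->T, B4->T, B4->T, B4->T, B4->T, ...; covers B1=F, B2=T, B4=T, B4=F, B5=T
input #4 (r=10): events B1->F, B2->F, B3->T, B4->T, B4->T, B4->T, B4->T, B4->T, B4->T, B4->F, B5->T; covers B1=F, B2=F, B3=T, B4=T, B4=F, B5=T
input #5 (r=3): events B1->F, B2->T, B4->T, B4->T, B4->T, B4->T, B4->T, B4->T, B4->T, B4->T, B4->T, B4->T, B4->T, B4->T, ...; covers B1=F, B2=T, B4=T, B4=F, B5=T
input #6 (r=14): events B1->F, B2->F, B3->T, B4->T, B4->T, B4->F, B5->T; covers B1=F, B2=F, B3=T, B4=T, B4=F, B5=T
input #7 (r=19): events B1->F, B2->T, B4->T, B4->T, B4->T, B4->T, B4->T, B4->T, B4->T, B4->T, B4->T, B4->T, B4->T, B4->T, ...; covers B1=F, B2=T, B4=T, B4=F, B5=T
input #8 (r=17): events B1->F, B2->T, B4->T, B4->T, B4->T, B4->T, B4->T, B4->T, B4->T, B4->T, B4->T, B4->T, B4->T, B4->T, ...; covers B1=F, B2=T, B4=T, B4=F, B5=T
input #9 (r=18): events B1->F, B2->F, B3->T, B4->F, B5->T; covers B1=F, B2=F, B3=T, B4=F, B5=T
union over the pool: B1=F, B2=T, B2=F, B3=T, B4=T, B4=F, B5=T
uncovered (3 of 10): B1=T, B3=F, B5=F

Answer: 3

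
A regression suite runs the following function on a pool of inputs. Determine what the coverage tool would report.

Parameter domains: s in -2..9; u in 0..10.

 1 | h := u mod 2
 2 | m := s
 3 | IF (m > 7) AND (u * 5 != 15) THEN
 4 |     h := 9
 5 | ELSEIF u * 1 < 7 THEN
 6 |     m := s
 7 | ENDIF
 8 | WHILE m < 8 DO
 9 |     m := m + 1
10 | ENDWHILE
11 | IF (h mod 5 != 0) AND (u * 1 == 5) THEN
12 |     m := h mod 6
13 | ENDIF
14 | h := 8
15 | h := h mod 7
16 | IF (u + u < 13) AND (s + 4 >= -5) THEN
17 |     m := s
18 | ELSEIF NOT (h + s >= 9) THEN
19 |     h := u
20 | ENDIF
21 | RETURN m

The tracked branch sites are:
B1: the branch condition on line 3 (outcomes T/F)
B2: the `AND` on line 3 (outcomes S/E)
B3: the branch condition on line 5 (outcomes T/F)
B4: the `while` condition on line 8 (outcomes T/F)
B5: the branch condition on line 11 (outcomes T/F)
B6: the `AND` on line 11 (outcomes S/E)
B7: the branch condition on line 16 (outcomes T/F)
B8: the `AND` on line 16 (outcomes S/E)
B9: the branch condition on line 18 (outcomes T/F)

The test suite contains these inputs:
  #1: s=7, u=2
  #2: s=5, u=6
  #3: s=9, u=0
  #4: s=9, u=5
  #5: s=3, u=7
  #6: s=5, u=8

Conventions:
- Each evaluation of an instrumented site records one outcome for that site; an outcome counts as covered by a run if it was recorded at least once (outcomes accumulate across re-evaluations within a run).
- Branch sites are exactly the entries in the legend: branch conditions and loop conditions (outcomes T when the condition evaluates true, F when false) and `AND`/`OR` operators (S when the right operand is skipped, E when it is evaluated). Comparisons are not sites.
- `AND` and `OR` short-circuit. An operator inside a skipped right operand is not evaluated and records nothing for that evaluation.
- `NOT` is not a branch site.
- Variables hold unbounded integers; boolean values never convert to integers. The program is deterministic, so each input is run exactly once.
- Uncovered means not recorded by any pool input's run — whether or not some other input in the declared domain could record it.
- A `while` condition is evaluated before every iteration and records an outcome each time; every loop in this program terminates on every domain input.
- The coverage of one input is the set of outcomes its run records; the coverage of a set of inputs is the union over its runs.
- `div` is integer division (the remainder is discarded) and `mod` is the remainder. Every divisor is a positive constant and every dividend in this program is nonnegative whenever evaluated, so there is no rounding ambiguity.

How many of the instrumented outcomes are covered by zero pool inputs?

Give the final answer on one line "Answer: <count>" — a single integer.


run #1 (s=7, u=2) runs B2->S, B1->F, B3->T, B4->T, B4->F, B6->S, B5->F, B8->E, B7->T; records B1=F, B2=S, B3=T, B4=T, B4=F, B5=F, B6=S, B7=T, B8=E
run #2 (s=5, u=6) runs B2->S, B1->F, B3->T, B4->T, B4->T, B4->T, B4->F, B6->S, B5->F, B8->E, B7->T; records B1=F, B2=S, B3=T, B4=T, B4=F, B5=F, B6=S, B7=T, B8=E
run #3 (s=9, u=0) runs B2->E, B1->T, B4->F, B6->E, B5->F, B8->E, B7->T; records B1=T, B2=E, B4=F, B5=F, B6=E, B7=T, B8=E
run #4 (s=9, u=5) runs B2->E, B1->T, B4->F, B6->E, B5->T, B8->E, B7->T; records B1=T, B2=E, B4=F, B5=T, B6=E, B7=T, B8=E
run #5 (s=3, u=7) runs B2->S, B1->F, B3->F, B4->T, B4->T, B4->T, B4->T, B4->T, B4->F, B6->E, B5->F, B8->S, B7->F, B9->T; records B1=F, B2=S, B3=F, B4=T, B4=F, B5=F, B6=E, B7=F, B8=S, B9=T
run #6 (s=5, u=8) runs B2->S, B1->F, B3->F, B4->T, B4->T, B4->T, B4->F, B6->S, B5->F, B8->S, B7->F, B9->T; records B1=F, B2=S, B3=F, B4=T, B4=F, B5=F, B6=S, B7=F, B8=S, B9=T
union over the pool: B1=T, B1=F, B2=S, B2=E, B3=T, B3=F, B4=T, B4=F, B5=T, B5=F, B6=S, B6=E, B7=T, B7=F, B8=S, B8=E, B9=T
uncovered (1 of 18): B9=F
Answer: 1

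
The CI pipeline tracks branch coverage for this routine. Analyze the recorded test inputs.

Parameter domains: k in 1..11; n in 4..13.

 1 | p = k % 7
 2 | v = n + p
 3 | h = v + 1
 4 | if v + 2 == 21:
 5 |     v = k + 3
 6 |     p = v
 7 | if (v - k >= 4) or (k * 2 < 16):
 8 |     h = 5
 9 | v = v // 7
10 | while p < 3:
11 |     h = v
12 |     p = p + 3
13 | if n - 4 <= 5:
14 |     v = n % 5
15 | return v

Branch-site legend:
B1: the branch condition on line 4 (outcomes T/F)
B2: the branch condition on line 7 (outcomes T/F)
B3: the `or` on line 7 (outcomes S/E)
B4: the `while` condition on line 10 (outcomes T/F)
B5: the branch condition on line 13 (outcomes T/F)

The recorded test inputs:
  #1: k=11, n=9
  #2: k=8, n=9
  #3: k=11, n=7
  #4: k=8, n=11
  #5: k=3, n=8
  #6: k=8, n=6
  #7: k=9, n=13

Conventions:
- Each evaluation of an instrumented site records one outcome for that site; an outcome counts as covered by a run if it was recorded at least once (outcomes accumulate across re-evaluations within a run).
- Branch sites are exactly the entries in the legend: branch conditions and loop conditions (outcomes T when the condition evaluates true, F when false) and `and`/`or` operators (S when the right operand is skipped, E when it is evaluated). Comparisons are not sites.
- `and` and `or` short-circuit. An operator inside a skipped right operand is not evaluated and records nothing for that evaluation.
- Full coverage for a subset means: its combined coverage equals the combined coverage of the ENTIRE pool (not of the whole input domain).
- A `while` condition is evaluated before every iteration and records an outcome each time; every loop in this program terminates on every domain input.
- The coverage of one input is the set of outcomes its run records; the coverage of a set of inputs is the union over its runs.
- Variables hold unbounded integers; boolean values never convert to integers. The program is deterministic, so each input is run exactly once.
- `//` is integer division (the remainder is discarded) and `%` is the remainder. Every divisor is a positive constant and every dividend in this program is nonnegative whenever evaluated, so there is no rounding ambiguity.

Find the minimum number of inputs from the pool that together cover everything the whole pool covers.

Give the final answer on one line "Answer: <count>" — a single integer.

input #1, k=11, n=9: outcomes B1=F, B2=F, B3=E, B4=F, B5=T
input #2, k=8, n=9: outcomes B1=F, B2=F, B3=E, B4=T, B4=F, B5=T
input #3, k=11, n=7: outcomes B1=F, B2=F, B3=E, B4=F, B5=T
input #4, k=8, n=11: outcomes B1=F, B2=T, B3=S, B4=T, B4=F, B5=F
input #5, k=3, n=8: outcomes B1=F, B2=T, B3=S, B4=F, B5=T
input #6, k=8, n=6: outcomes B1=F, B2=F, B3=E, B4=T, B4=F, B5=T
input #7, k=9, n=13: outcomes B1=F, B2=T, B3=S, B4=T, B4=F, B5=F
pool-wide coverage (9 outcomes): B1=F, B2=T, B2=F, B3=S, B3=E, B4=T, B4=F, B5=T, B5=F
size 1 is not enough: best union over all size-1 subsets is 6/9
the canonical winner is {1, 4}: size 2, full 9-outcome coverage, earliest index list among size-2 covers

Answer: 2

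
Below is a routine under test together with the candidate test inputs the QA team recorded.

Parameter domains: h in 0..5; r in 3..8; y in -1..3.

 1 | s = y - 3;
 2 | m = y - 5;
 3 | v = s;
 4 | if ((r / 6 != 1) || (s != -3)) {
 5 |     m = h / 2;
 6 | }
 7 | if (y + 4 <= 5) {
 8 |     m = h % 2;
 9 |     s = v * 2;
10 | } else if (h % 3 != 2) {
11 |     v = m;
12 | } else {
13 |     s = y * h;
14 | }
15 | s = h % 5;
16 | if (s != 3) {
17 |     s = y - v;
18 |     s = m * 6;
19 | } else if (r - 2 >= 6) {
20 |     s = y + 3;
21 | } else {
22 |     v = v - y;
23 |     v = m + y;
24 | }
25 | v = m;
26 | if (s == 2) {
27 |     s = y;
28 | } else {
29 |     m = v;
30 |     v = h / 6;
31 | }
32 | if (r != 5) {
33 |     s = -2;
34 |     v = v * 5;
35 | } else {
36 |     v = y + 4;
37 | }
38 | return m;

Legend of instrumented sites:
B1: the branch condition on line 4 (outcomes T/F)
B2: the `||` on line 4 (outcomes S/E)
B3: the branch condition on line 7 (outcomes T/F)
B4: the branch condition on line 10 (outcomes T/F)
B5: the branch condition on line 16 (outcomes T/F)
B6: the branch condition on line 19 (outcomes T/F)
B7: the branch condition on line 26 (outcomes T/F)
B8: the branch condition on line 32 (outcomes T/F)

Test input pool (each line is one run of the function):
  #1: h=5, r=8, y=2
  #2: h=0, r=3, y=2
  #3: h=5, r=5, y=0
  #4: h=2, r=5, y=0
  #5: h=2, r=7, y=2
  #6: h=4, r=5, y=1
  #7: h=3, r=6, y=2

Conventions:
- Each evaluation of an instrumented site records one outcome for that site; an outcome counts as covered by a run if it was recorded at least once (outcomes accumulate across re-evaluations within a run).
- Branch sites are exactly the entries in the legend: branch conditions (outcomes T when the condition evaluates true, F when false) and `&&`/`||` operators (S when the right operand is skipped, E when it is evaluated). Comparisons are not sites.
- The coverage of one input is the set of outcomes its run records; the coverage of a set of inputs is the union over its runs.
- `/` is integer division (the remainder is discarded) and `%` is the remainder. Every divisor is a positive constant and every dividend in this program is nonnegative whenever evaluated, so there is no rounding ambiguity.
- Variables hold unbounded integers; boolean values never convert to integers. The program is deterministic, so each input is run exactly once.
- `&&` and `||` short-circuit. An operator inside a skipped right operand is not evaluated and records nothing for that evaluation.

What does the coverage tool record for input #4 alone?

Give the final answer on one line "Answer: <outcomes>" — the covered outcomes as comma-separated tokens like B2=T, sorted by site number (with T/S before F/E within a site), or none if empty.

Simulating input #4 (h=2, r=5, y=0) step by step:
  B2->S, B1->T, B3->T, B5->T, B7->F, B8->F
as a set, this run covers: B1=T, B2=S, B3=T, B5=T, B7=F, B8=F

Answer: B1=T, B2=S, B3=T, B5=T, B7=F, B8=F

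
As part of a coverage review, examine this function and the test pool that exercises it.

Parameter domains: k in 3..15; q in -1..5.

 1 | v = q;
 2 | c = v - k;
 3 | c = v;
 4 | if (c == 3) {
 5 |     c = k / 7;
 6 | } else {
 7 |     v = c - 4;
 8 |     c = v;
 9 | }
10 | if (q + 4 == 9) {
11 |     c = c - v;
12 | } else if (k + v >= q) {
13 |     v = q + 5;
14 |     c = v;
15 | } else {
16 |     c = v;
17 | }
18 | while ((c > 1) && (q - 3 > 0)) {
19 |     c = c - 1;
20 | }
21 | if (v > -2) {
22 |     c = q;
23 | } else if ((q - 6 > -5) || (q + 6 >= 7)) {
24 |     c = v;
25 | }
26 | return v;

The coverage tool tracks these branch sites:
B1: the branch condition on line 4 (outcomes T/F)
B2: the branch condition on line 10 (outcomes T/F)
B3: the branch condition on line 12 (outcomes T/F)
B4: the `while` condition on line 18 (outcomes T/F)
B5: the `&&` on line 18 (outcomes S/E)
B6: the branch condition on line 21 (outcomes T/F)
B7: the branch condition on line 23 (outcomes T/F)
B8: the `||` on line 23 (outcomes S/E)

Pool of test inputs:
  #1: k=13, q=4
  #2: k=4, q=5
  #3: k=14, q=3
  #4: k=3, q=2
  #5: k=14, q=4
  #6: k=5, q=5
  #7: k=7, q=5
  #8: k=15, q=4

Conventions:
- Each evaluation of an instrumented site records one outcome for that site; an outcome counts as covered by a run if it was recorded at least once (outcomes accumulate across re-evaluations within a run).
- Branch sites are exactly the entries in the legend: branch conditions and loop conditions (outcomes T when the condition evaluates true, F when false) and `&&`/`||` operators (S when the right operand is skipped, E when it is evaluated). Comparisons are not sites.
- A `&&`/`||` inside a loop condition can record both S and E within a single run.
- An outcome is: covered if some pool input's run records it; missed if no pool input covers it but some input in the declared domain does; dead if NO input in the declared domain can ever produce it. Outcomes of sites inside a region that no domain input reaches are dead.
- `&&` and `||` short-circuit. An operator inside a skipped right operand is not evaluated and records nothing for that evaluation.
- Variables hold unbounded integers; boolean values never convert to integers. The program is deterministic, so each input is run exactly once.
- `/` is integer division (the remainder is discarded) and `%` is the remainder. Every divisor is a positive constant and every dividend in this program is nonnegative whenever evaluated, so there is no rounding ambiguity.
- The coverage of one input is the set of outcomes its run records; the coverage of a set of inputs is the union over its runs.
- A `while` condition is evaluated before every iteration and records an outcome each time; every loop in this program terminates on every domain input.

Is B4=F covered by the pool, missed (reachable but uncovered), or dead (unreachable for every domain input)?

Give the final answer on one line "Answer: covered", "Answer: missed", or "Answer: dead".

B4=F is recorded by pool input(s) 1, 2, 3, 4, 5, 6, 7, 8 -> covered

Answer: covered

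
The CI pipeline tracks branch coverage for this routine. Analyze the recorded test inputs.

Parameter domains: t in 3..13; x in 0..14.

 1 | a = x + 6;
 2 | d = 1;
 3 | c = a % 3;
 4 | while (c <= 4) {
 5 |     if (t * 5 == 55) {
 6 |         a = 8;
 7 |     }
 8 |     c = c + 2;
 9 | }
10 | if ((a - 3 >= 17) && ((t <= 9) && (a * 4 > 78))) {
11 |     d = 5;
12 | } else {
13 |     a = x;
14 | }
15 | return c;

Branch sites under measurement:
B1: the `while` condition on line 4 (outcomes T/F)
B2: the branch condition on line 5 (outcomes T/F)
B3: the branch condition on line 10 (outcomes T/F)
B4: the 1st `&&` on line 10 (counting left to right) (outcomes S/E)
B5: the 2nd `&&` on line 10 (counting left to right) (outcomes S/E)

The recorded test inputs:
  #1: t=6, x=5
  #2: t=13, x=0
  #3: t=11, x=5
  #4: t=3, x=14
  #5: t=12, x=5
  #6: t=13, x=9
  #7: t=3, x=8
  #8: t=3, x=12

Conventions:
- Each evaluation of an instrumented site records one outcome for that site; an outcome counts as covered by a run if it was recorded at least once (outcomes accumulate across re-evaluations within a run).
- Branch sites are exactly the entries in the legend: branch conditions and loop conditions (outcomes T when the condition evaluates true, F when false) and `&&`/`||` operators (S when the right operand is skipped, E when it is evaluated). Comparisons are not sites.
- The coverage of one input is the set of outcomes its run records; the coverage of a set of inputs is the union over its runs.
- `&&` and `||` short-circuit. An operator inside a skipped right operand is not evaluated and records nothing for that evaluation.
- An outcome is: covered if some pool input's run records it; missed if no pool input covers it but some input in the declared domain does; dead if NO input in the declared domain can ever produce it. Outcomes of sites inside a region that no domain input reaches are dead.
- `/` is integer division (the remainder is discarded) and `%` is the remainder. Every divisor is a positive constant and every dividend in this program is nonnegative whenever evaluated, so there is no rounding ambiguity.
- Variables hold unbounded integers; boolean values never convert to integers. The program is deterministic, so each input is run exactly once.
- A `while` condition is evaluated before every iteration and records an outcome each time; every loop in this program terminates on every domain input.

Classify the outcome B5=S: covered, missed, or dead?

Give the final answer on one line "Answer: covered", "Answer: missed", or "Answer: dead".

no pool input records B5=S
but domain input (t=10, x=14) does record it -> reachable, so missed

Answer: missed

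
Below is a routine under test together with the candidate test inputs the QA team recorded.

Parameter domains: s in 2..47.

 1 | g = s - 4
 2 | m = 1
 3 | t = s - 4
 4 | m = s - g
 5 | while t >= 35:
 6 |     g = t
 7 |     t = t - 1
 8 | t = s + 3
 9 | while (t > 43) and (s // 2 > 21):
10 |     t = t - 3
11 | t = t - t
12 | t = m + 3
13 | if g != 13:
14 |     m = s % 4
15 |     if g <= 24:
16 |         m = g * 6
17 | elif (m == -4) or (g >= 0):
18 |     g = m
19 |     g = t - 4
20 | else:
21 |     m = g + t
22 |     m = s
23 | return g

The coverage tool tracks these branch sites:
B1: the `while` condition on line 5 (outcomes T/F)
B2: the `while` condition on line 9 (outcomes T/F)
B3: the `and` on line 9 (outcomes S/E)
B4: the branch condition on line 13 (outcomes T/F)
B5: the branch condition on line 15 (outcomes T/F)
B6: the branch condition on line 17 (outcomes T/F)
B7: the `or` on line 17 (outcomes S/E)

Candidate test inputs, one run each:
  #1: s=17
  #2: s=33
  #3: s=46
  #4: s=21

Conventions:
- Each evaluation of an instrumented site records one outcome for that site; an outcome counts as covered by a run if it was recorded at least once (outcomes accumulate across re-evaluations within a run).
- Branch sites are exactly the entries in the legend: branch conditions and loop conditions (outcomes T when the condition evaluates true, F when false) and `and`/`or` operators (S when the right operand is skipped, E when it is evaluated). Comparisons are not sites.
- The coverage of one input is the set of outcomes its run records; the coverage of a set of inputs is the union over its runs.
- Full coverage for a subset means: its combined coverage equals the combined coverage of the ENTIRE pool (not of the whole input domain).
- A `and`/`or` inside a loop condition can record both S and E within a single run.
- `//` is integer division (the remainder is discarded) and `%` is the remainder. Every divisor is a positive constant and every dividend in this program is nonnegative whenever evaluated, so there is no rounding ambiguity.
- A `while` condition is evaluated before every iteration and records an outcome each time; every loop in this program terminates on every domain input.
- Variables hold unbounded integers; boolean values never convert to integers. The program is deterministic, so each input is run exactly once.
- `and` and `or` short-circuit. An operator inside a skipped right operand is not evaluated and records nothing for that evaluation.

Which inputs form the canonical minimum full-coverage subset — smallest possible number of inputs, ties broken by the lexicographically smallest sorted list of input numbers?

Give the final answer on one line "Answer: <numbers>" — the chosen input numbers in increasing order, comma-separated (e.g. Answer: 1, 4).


input #1 (s=17): events B1->F, B3->S, B2->F, B4->F, B7->E, B6->T; covers B1=F, B2=F, B3=S, B4=F, B6=T, B7=E
input #2 (s=33): events B1->F, B3->S, B2->F, B4->T, B5->F; covers B1=F, B2=F, B3=S, B4=T, B5=F
input #3 (s=46): events B1->T, B1->T, B1->T, B1->T, B1->T, B1->T, B1->T, B1->T, B1->F, B3->E, B2->T, B3->E, B2->T, B3->S, ...; covers B1=T, B1=F, B2=T, B2=F, B3=S, B3=E, B4=T, B5=F
input #4 (s=21): events B1->F, B3->S, B2->F, B4->T, B5->T; covers B1=F, B2=F, B3=S, B4=T, B5=T
pool-wide coverage (12 outcomes): B1=T, B1=F, B2=T, B2=F, B3=S, B3=E, B4=T, B4=F, B5=T, B5=F, B6=T, B7=E
checked all size-1 subsets: none covers 12 outcomes (max 8/12)
checked all size-2 subsets: none covers 12 outcomes (max 11/12)
the canonical winner is {1, 3, 4}: size 3, full 12-outcome coverage, earliest index list among size-3 covers
Answer: 1, 3, 4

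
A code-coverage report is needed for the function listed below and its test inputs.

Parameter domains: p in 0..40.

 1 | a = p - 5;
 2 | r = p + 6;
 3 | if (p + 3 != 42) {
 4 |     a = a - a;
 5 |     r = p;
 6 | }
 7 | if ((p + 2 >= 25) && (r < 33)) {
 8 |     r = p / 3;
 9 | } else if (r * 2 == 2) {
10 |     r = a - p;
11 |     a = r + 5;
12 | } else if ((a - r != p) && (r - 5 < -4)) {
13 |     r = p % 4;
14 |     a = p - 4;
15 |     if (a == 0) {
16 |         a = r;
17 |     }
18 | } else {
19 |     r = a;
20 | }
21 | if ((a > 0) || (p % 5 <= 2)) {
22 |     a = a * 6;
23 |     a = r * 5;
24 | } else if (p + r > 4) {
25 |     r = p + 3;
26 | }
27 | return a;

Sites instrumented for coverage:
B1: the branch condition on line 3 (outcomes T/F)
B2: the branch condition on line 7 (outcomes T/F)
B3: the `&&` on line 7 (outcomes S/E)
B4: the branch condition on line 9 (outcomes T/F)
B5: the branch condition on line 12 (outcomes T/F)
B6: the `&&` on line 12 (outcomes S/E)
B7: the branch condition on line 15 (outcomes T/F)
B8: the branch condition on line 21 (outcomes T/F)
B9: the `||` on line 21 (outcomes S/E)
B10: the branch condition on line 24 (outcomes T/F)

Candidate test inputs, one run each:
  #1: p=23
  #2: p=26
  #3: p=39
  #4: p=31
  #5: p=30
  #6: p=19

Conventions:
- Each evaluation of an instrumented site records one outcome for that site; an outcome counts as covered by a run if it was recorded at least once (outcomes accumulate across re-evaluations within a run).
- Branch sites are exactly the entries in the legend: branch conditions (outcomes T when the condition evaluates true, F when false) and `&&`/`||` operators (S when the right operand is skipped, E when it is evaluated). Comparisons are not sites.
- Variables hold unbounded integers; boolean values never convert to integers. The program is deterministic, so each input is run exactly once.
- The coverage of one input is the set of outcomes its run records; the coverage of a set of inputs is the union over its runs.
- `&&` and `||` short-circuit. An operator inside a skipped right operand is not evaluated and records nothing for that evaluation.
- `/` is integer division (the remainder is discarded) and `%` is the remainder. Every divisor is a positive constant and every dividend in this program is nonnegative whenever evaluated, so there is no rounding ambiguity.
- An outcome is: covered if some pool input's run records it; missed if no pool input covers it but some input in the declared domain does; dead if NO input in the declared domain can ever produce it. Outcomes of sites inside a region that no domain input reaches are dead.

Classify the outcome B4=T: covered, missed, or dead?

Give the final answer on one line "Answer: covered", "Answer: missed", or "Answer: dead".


no pool input records B4=T
but domain input (p=1) does record it -> reachable, so missed
Answer: missed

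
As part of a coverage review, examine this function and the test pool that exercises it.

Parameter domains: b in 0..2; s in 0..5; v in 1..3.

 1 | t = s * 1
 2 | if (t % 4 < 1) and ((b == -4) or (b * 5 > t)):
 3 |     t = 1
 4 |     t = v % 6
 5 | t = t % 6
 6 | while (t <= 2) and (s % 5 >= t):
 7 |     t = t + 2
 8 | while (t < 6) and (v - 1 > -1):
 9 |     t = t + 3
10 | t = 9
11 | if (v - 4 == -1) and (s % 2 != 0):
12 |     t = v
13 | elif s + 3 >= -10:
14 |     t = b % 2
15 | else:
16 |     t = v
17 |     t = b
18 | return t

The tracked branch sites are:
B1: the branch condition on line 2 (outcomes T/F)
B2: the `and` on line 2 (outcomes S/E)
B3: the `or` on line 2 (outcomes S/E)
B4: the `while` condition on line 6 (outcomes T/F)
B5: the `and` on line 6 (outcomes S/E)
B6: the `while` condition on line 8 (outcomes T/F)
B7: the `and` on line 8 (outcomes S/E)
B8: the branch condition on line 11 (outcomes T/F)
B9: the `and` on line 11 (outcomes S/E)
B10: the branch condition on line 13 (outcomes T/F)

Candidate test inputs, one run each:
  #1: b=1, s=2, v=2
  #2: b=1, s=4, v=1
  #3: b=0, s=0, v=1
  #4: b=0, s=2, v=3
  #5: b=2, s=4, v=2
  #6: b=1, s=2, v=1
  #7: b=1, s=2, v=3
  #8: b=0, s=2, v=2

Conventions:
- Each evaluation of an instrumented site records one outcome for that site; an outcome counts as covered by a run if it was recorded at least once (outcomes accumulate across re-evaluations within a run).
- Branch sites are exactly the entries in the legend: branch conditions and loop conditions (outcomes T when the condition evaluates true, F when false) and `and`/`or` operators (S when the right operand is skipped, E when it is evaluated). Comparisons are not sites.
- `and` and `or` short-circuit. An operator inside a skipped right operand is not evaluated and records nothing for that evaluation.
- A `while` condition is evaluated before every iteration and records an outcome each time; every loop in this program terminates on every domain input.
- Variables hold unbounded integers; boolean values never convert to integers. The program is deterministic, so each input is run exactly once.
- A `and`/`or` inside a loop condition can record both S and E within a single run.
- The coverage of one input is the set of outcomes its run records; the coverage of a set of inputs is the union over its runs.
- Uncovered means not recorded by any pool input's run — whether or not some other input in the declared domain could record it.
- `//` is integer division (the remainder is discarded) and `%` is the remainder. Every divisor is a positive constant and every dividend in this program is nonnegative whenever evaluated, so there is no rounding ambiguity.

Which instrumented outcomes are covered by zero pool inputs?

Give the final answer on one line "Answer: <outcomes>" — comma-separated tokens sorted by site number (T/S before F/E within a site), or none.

test 1 (b=1, s=2, v=2) hits B1=F, B2=S, B4=T, B4=F, B5=S, B5=E, B6=T, B6=F, B7=S, B7=E, B8=F, B9=S, B10=T
test 2 (b=1, s=4, v=1) hits B1=T, B2=E, B3=E, B4=T, B4=F, B5=S, B5=E, B6=T, B6=F, B7=S, B7=E, B8=F, B9=S, B10=T
test 3 (b=0, s=0, v=1) hits B1=F, B2=E, B3=E, B4=T, B4=F, B5=E, B6=T, B6=F, B7=S, B7=E, B8=F, B9=S, B10=T
test 4 (b=0, s=2, v=3) hits B1=F, B2=S, B4=T, B4=F, B5=S, B5=E, B6=T, B6=F, B7=S, B7=E, B8=F, B9=E, B10=T
test 5 (b=2, s=4, v=2) hits B1=T, B2=E, B3=E, B4=T, B4=F, B5=S, B5=E, B6=T, B6=F, B7=S, B7=E, B8=F, B9=S, B10=T
test 6 (b=1, s=2, v=1) hits B1=F, B2=S, B4=T, B4=F, B5=S, B5=E, B6=T, B6=F, B7=S, B7=E, B8=F, B9=S, B10=T
test 7 (b=1, s=2, v=3) hits B1=F, B2=S, B4=T, B4=F, B5=S, B5=E, B6=T, B6=F, B7=S, B7=E, B8=F, B9=E, B10=T
test 8 (b=0, s=2, v=2) hits B1=F, B2=S, B4=T, B4=F, B5=S, B5=E, B6=T, B6=F, B7=S, B7=E, B8=F, B9=S, B10=T
union over the pool: B1=T, B1=F, B2=S, B2=E, B3=E, B4=T, B4=F, B5=S, B5=E, B6=T, B6=F, B7=S, B7=E, B8=F, B9=S, B9=E, B10=T
uncovered (3 of 20): B3=S, B8=T, B10=F

Answer: B3=S, B8=T, B10=F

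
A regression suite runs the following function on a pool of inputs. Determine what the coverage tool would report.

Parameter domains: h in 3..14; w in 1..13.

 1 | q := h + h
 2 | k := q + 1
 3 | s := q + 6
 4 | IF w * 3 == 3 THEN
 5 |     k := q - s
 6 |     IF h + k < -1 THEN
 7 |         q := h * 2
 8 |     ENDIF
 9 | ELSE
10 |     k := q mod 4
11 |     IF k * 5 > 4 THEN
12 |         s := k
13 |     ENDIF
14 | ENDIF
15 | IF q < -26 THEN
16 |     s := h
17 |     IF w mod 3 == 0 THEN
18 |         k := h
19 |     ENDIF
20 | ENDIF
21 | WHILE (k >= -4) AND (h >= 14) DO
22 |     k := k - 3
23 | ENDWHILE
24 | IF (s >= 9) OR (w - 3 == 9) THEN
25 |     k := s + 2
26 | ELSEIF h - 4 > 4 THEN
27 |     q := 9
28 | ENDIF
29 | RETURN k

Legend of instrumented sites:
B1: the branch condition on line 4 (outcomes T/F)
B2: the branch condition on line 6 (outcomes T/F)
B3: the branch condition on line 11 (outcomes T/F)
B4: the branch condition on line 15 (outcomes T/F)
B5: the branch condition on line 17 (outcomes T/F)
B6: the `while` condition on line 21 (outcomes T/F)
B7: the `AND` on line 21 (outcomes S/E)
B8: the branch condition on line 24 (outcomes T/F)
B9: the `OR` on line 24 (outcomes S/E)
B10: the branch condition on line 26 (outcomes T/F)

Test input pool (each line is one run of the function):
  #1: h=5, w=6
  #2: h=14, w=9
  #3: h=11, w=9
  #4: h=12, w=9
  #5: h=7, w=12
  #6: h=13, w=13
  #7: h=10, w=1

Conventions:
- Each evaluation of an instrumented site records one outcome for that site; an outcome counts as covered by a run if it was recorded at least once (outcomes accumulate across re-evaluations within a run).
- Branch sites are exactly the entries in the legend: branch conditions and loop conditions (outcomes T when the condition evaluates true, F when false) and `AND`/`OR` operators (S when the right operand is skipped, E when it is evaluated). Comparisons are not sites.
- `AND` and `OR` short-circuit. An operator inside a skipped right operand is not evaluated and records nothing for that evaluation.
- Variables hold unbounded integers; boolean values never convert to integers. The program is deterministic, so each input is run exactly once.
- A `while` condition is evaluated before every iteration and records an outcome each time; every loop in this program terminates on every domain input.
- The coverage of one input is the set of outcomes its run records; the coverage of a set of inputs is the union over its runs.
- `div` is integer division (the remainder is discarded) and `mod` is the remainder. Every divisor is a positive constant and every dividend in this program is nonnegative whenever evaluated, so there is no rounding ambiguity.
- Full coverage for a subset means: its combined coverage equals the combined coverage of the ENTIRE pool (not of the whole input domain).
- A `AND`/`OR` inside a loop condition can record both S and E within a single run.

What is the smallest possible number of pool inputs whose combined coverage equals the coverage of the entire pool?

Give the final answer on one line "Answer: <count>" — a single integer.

input #1 (h=5, w=6): events B1->F, B3->T, B4->F, B7->E, B6->F, B9->E, B8->F, B10->F; covers B1=F, B3=T, B4=F, B6=F, B7=E, B8=F, B9=E, B10=F
input #2 (h=14, w=9): events B1->F, B3->F, B4->F, B7->E, B6->T, B7->E, B6->T, B7->S, B6->F, B9->S, B8->T; covers B1=F, B3=F, B4=F, B6=T, B6=F, B7=S, B7=E, B8=T, B9=S
input #3 (h=11, w=9): events B1->F, B3->T, B4->F, B7->E, B6->F, B9->E, B8->F, B10->T; covers B1=F, B3=T, B4=F, B6=F, B7=E, B8=F, B9=E, B10=T
input #4 (h=12, w=9): events B1->F, B3->F, B4->F, B7->E, B6->F, B9->S, B8->T; covers B1=F, B3=F, B4=F, B6=F, B7=E, B8=T, B9=S
input #5 (h=7, w=12): events B1->F, B3->T, B4->F, B7->E, B6->F, B9->E, B8->T; covers B1=F, B3=T, B4=F, B6=F, B7=E, B8=T, B9=E
input #6 (h=13, w=13): events B1->F, B3->T, B4->F, B7->E, B6->F, B9->E, B8->F, B10->T; covers B1=F, B3=T, B4=F, B6=F, B7=E, B8=F, B9=E, B10=T
input #7 (h=10, w=1): events B1->T, B2->F, B4->F, B7->S, B6->F, B9->S, B8->T; covers B1=T, B2=F, B4=F, B6=F, B7=S, B8=T, B9=S
the full pool covers 16 outcomes: B1=T, B1=F, B2=F, B3=T, B3=F, B4=F, B6=T, B6=F, B7=S, B7=E, B8=T, B8=F, B9=S, B9=E, B10=T, B10=F
no size-1 subset reaches all 16 outcomes (best union: 9/16)
no size-2 subset reaches all 16 outcomes (best union: 13/16)
no size-3 subset reaches all 16 outcomes (best union: 15/16)
inputs {1, 2, 3, 7} (size 4) cover everything; no size-4 subset with a lexicographically smaller index list covers all 16

Answer: 4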